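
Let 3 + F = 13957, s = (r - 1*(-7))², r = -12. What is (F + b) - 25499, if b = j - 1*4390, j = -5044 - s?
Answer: -21004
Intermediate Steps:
s = 25 (s = (-12 - 1*(-7))² = (-12 + 7)² = (-5)² = 25)
F = 13954 (F = -3 + 13957 = 13954)
j = -5069 (j = -5044 - 1*25 = -5044 - 25 = -5069)
b = -9459 (b = -5069 - 1*4390 = -5069 - 4390 = -9459)
(F + b) - 25499 = (13954 - 9459) - 25499 = 4495 - 25499 = -21004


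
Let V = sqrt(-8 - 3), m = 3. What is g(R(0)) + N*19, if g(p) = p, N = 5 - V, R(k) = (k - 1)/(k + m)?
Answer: 284/3 - 19*I*sqrt(11) ≈ 94.667 - 63.016*I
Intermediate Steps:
V = I*sqrt(11) (V = sqrt(-11) = I*sqrt(11) ≈ 3.3166*I)
R(k) = (-1 + k)/(3 + k) (R(k) = (k - 1)/(k + 3) = (-1 + k)/(3 + k))
N = 5 - I*sqrt(11) ≈ 5.0 - 3.3166*I
g(R(0)) + N*19 = (-1 + 0)/(3 + 0) + (5 - I*sqrt(11))*19 = -1/3 + (95 - 19*I*sqrt(11)) = 284/3 - 19*I*sqrt(11)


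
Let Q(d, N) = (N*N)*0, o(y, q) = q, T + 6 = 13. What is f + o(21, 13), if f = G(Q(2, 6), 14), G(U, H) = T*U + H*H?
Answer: 209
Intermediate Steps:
T = 7 (T = -6 + 13 = 7)
Q(d, N) = 0 (Q(d, N) = N²*0 = 0)
G(U, H) = H² + 7*U (G(U, H) = 7*U + H*H = 7*U + H² = H² + 7*U)
f = 196 (f = 14² + 7*0 = 196 + 0 = 196)
f + o(21, 13) = 196 + 13 = 209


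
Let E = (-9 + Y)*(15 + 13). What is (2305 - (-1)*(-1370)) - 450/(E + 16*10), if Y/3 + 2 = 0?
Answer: 24355/26 ≈ 936.73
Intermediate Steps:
Y = -6 (Y = -6 + 3*0 = -6 + 0 = -6)
E = -420 (E = (-9 - 6)*(15 + 13) = -15*28 = -420)
(2305 - (-1)*(-1370)) - 450/(E + 16*10) = (2305 - (-1)*(-1370)) - 450/(-420 + 16*10) = (2305 - 1*1370) - 450/(-420 + 160) = (2305 - 1370) - 450/(-260) = 935 - 450*(-1/260) = 935 + 45/26 = 24355/26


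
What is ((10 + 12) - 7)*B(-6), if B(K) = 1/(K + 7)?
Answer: 15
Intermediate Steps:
B(K) = 1/(7 + K)
((10 + 12) - 7)*B(-6) = ((10 + 12) - 7)/(7 - 6) = (22 - 7)/1 = 15*1 = 15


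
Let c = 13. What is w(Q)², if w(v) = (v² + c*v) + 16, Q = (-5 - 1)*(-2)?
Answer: 99856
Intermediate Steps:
Q = 12 (Q = -6*(-2) = 12)
w(v) = 16 + v² + 13*v (w(v) = (v² + 13*v) + 16 = 16 + v² + 13*v)
w(Q)² = (16 + 12² + 13*12)² = (16 + 144 + 156)² = 316² = 99856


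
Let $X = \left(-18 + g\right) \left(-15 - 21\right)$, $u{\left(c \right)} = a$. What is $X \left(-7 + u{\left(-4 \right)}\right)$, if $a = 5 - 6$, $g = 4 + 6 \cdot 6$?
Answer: $6336$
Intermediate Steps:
$g = 40$ ($g = 4 + 36 = 40$)
$a = -1$ ($a = 5 - 6 = -1$)
$u{\left(c \right)} = -1$
$X = -792$ ($X = \left(-18 + 40\right) \left(-15 - 21\right) = 22 \left(-36\right) = -792$)
$X \left(-7 + u{\left(-4 \right)}\right) = - 792 \left(-7 - 1\right) = \left(-792\right) \left(-8\right) = 6336$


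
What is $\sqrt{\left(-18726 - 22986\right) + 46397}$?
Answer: $\sqrt{4685} \approx 68.447$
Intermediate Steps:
$\sqrt{\left(-18726 - 22986\right) + 46397} = \sqrt{-41712 + 46397} = \sqrt{4685}$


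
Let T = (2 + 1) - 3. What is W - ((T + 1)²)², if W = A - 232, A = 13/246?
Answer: -57305/246 ≈ -232.95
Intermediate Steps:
A = 13/246 (A = 13*(1/246) = 13/246 ≈ 0.052846)
T = 0 (T = 3 - 3 = 0)
W = -57059/246 (W = 13/246 - 232 = -57059/246 ≈ -231.95)
W - ((T + 1)²)² = -57059/246 - ((0 + 1)²)² = -57059/246 - (1²)² = -57059/246 - 1*1² = -57059/246 - 1*1 = -57059/246 - 1 = -57305/246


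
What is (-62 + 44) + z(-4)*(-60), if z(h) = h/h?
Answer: -78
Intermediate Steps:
z(h) = 1
(-62 + 44) + z(-4)*(-60) = (-62 + 44) + 1*(-60) = -18 - 60 = -78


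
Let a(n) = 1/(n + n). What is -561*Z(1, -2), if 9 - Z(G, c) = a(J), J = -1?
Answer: -10659/2 ≈ -5329.5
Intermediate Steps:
a(n) = 1/(2*n)
Z(G, c) = 19/2 (Z(G, c) = 9 - 1/(2*(-1)) = 9 - (-1)/2 = 9 - 1*(-1/2) = 9 + 1/2 = 19/2)
-561*Z(1, -2) = -561*19/2 = -10659/2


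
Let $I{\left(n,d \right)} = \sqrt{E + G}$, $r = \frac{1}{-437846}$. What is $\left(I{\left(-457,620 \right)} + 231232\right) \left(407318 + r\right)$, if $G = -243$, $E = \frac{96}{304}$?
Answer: $\frac{20619253073233632}{218923} + \frac{178342557027 i \sqrt{87609}}{8319074} \approx 9.4185 \cdot 10^{10} + 6.3453 \cdot 10^{6} i$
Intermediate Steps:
$r = - \frac{1}{437846} \approx -2.2839 \cdot 10^{-6}$
$E = \frac{6}{19}$ ($E = 96 \cdot \frac{1}{304} = \frac{6}{19} \approx 0.31579$)
$I{\left(n,d \right)} = \frac{i \sqrt{87609}}{19}$ ($I{\left(n,d \right)} = \sqrt{\frac{6}{19} - 243} = \sqrt{- \frac{4611}{19}} = \frac{i \sqrt{87609}}{19}$)
$\left(I{\left(-457,620 \right)} + 231232\right) \left(407318 + r\right) = \left(\frac{i \sqrt{87609}}{19} + 231232\right) \left(407318 - \frac{1}{437846}\right) = \left(231232 + \frac{i \sqrt{87609}}{19}\right) \frac{178342557027}{437846} = \frac{20619253073233632}{218923} + \frac{178342557027 i \sqrt{87609}}{8319074}$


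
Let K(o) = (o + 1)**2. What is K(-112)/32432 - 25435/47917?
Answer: -234522563/1554044144 ≈ -0.15091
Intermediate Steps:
K(o) = (1 + o)**2
K(-112)/32432 - 25435/47917 = (1 - 112)**2/32432 - 25435/47917 = (-111)**2*(1/32432) - 25435*1/47917 = 12321*(1/32432) - 25435/47917 = 12321/32432 - 25435/47917 = -234522563/1554044144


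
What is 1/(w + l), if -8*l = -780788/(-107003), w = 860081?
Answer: 214006/184062299289 ≈ 1.1627e-6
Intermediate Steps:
l = -195197/214006 (l = -(-195197)/(2*(-107003)) = -(-195197)*(-1)/(2*107003) = -⅛*780788/107003 = -195197/214006 ≈ -0.91211)
1/(w + l) = 1/(860081 - 195197/214006) = 1/(184062299289/214006) = 214006/184062299289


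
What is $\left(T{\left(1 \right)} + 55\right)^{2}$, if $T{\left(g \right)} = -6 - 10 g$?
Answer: $1521$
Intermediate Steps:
$T{\left(g \right)} = -6 - 10 g$
$\left(T{\left(1 \right)} + 55\right)^{2} = \left(\left(-6 - 10\right) + 55\right)^{2} = \left(-16 + 55\right)^{2} = 39^{2} = 1521$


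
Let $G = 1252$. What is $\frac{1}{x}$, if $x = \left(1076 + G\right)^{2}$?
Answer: $\frac{1}{5419584} \approx 1.8452 \cdot 10^{-7}$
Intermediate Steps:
$x = 5419584$ ($x = \left(1076 + 1252\right)^{2} = 2328^{2} = 5419584$)
$\frac{1}{x} = \frac{1}{5419584}$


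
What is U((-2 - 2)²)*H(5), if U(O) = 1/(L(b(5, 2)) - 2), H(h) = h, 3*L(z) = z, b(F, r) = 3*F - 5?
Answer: 15/4 ≈ 3.7500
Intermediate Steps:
b(F, r) = -5 + 3*F
L(z) = z/3
U(O) = ¾ (U(O) = 1/((-5 + 3*5)/3 - 2) = 1/((-5 + 15)/3 - 2) = 1/((⅓)*10 - 2) = 1/(10/3 - 2) = 1/(4/3) = ¾)
U((-2 - 2)²)*H(5) = (¾)*5 = 15/4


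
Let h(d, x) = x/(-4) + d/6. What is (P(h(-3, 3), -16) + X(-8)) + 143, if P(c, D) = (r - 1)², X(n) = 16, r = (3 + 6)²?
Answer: 6559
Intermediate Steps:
r = 81 (r = 9² = 81)
h(d, x) = -x/4 + d/6 (h(d, x) = x*(-¼) + d*(⅙) = -x/4 + d/6)
P(c, D) = 6400 (P(c, D) = (81 - 1)² = 80² = 6400)
(P(h(-3, 3), -16) + X(-8)) + 143 = (6400 + 16) + 143 = 6416 + 143 = 6559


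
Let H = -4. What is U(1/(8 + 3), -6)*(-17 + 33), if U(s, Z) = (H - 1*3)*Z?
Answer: 672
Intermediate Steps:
U(s, Z) = -7*Z (U(s, Z) = (-4 - 1*3)*Z = (-4 - 3)*Z = -7*Z)
U(1/(8 + 3), -6)*(-17 + 33) = (-7*(-6))*(-17 + 33) = 42*16 = 672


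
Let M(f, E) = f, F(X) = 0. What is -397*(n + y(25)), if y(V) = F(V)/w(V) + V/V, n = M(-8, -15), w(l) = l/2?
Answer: 2779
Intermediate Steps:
w(l) = l/2 (w(l) = l*(½) = l/2)
n = -8
y(V) = 1 (y(V) = 0/((V/2)) + V/V = 0*(2/V) + 1 = 0 + 1 = 1)
-397*(n + y(25)) = -397*(-8 + 1) = -397*(-7) = 2779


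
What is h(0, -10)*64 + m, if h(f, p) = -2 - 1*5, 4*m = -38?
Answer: -915/2 ≈ -457.50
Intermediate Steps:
m = -19/2 (m = (¼)*(-38) = -19/2 ≈ -9.5000)
h(f, p) = -7 (h(f, p) = -2 - 5 = -7)
h(0, -10)*64 + m = -7*64 - 19/2 = -448 - 19/2 = -915/2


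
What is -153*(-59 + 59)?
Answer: 0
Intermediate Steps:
-153*(-59 + 59) = -153*0 = 0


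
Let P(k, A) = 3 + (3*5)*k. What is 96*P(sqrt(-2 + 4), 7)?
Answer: 288 + 1440*sqrt(2) ≈ 2324.5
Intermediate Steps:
P(k, A) = 3 + 15*k
96*P(sqrt(-2 + 4), 7) = 96*(3 + 15*sqrt(-2 + 4)) = 96*(3 + 15*sqrt(2)) = 288 + 1440*sqrt(2)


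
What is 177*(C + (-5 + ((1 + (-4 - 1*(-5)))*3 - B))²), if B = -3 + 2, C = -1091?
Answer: -192399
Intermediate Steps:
B = -1
177*(C + (-5 + ((1 + (-4 - 1*(-5)))*3 - B))²) = 177*(-1091 + (-5 + ((1 + (-4 - 1*(-5)))*3 - 1*(-1)))²) = 177*(-1091 + (-5 + ((1 + (-4 + 5))*3 + 1))²) = 177*(-1091 + (-5 + ((1 + 1)*3 + 1))²) = 177*(-1091 + (-5 + (2*3 + 1))²) = 177*(-1091 + (-5 + (6 + 1))²) = 177*(-1091 + (-5 + 7)²) = 177*(-1091 + 2²) = 177*(-1091 + 4) = 177*(-1087) = -192399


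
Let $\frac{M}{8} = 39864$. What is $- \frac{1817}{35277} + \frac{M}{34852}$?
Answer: $\frac{2796733135}{307368501} \approx 9.099$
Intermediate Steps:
$M = 318912$ ($M = 8 \cdot 39864 = 318912$)
$- \frac{1817}{35277} + \frac{M}{34852} = - \frac{1817}{35277} + \frac{318912}{34852} = \left(-1817\right) \frac{1}{35277} + 318912 \cdot \frac{1}{34852} = - \frac{1817}{35277} + \frac{79728}{8713} = \frac{2796733135}{307368501}$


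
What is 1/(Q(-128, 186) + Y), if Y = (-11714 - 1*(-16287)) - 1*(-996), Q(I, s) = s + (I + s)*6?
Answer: 1/6103 ≈ 0.00016385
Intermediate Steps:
Q(I, s) = 6*I + 7*s (Q(I, s) = s + (6*I + 6*s) = 6*I + 7*s)
Y = 5569 (Y = (-11714 + 16287) + 996 = 4573 + 996 = 5569)
1/(Q(-128, 186) + Y) = 1/((6*(-128) + 7*186) + 5569) = 1/((-768 + 1302) + 5569) = 1/(534 + 5569) = 1/6103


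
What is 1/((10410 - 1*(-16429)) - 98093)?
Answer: -1/71254 ≈ -1.4034e-5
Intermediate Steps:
1/((10410 - 1*(-16429)) - 98093) = 1/((10410 + 16429) - 98093) = 1/(26839 - 98093) = 1/(-71254) = -1/71254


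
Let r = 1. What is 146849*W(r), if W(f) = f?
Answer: 146849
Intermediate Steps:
146849*W(r) = 146849*1 = 146849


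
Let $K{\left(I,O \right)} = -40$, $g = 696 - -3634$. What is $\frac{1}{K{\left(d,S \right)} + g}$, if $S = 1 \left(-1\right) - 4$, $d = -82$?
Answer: $\frac{1}{4290} \approx 0.0002331$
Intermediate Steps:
$g = 4330$ ($g = 696 + 3634 = 4330$)
$S = -5$ ($S = -1 - 4 = -5$)
$\frac{1}{K{\left(d,S \right)} + g} = \frac{1}{-40 + 4330} = \frac{1}{4290}$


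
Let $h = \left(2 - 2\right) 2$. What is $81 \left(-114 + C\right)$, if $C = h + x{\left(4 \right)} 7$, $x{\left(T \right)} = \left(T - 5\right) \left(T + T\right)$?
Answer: $-13770$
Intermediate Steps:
$h = 0$ ($h = 0 \cdot 2 = 0$)
$x{\left(T \right)} = 2 T \left(-5 + T\right)$ ($x{\left(T \right)} = \left(-5 + T\right) 2 T = 2 T \left(-5 + T\right)$)
$C = -56$ ($C = 0 + 2 \cdot 4 \left(-5 + 4\right) 7 = 0 + 2 \cdot 4 \left(-1\right) 7 = 0 - 56 = -56$)
$81 \left(-114 + C\right) = 81 \left(-114 - 56\right) = 81 \left(-170\right) = -13770$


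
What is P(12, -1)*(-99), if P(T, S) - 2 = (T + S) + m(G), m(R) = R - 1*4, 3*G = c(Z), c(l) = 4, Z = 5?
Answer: -1023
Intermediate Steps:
G = 4/3 (G = (1/3)*4 = 4/3 ≈ 1.3333)
m(R) = -4 + R (m(R) = R - 4 = -4 + R)
P(T, S) = -2/3 + S + T (P(T, S) = 2 + ((T + S) + (-4 + 4/3)) = 2 + ((S + T) - 8/3) = 2 + (-8/3 + S + T) = -2/3 + S + T)
P(12, -1)*(-99) = (-2/3 - 1 + 12)*(-99) = (31/3)*(-99) = -1023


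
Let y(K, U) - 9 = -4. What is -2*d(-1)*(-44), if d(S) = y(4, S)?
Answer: 440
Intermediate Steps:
y(K, U) = 5 (y(K, U) = 9 - 4 = 5)
d(S) = 5
-2*d(-1)*(-44) = -2*5*(-44) = -10*(-44) = 440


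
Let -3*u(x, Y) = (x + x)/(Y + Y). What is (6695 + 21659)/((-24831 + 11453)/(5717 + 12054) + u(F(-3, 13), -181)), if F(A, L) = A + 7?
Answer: -136803130581/3596585 ≈ -38037.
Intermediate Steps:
F(A, L) = 7 + A
u(x, Y) = -x/(3*Y) (u(x, Y) = -(x + x)/(3*(Y + Y)) = -2*x/(3*(2*Y)) = -2*x*1/(2*Y)/3 = -x/(3*Y))
(6695 + 21659)/((-24831 + 11453)/(5717 + 12054) + u(F(-3, 13), -181)) = (6695 + 21659)/((-24831 + 11453)/(5717 + 12054) - 1/3*(7 - 3)/(-181)) = 28354/(-13378/17771 - 1/3*4*(-1/181)) = 28354/(-13378*1/17771 + 4/543) = 28354/(-13378/17771 + 4/543) = 28354/(-7193170/9649653) = 28354*(-9649653/7193170) = -136803130581/3596585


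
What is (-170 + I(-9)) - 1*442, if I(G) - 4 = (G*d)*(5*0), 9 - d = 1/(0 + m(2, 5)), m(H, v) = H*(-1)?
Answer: -608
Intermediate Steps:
m(H, v) = -H
d = 19/2 (d = 9 - 1/(0 - 1*2) = 9 - 1/(0 - 2) = 9 - 1/(-2) = 9 - 1*(-1/2) = 9 + 1/2 = 19/2 ≈ 9.5000)
I(G) = 4 (I(G) = 4 + (G*(19/2))*(5*0) = 4 + (19*G/2)*0 = 4 + 0 = 4)
(-170 + I(-9)) - 1*442 = (-170 + 4) - 1*442 = -166 - 442 = -608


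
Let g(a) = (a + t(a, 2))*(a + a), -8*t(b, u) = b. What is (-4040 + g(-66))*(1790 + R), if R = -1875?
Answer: -304555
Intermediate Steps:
t(b, u) = -b/8
g(a) = 7*a²/4 (g(a) = (a - a/8)*(a + a) = (7*a/8)*(2*a) = 7*a²/4)
(-4040 + g(-66))*(1790 + R) = (-4040 + (7/4)*(-66)²)*(1790 - 1875) = (-4040 + (7/4)*4356)*(-85) = (-4040 + 7623)*(-85) = 3583*(-85) = -304555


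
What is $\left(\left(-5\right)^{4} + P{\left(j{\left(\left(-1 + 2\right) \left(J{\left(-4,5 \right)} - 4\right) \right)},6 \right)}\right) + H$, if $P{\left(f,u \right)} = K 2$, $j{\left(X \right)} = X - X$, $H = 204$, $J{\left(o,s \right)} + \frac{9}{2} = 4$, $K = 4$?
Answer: $837$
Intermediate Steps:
$J{\left(o,s \right)} = - \frac{1}{2}$ ($J{\left(o,s \right)} = - \frac{9}{2} + 4 = - \frac{1}{2}$)
$j{\left(X \right)} = 0$
$P{\left(f,u \right)} = 8$ ($P{\left(f,u \right)} = 4 \cdot 2 = 8$)
$\left(\left(-5\right)^{4} + P{\left(j{\left(\left(-1 + 2\right) \left(J{\left(-4,5 \right)} - 4\right) \right)},6 \right)}\right) + H = \left(\left(-5\right)^{4} + 8\right) + 204 = \left(625 + 8\right) + 204 = 633 + 204 = 837$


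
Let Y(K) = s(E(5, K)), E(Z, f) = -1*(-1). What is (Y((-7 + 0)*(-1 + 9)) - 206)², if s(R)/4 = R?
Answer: 40804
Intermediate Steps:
E(Z, f) = 1
s(R) = 4*R
Y(K) = 4 (Y(K) = 4*1 = 4)
(Y((-7 + 0)*(-1 + 9)) - 206)² = (4 - 206)² = (-202)² = 40804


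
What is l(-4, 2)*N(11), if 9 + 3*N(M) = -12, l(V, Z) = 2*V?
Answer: 56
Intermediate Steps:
N(M) = -7 (N(M) = -3 + (1/3)*(-12) = -3 - 4 = -7)
l(-4, 2)*N(11) = (2*(-4))*(-7) = -8*(-7) = 56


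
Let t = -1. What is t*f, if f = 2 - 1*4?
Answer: 2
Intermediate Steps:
f = -2 (f = 2 - 4 = -2)
t*f = -1*(-2) = 2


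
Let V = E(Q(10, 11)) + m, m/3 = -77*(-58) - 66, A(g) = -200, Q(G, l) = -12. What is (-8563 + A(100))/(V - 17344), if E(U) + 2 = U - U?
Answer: 2921/1382 ≈ 2.1136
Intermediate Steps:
m = 13200 (m = 3*(-77*(-58) - 66) = 3*(4466 - 66) = 3*4400 = 13200)
E(U) = -2 (E(U) = -2 + (U - U) = -2 + 0 = -2)
V = 13198 (V = -2 + 13200 = 13198)
(-8563 + A(100))/(V - 17344) = (-8563 - 200)/(13198 - 17344) = -8763/(-4146) = -8763*(-1/4146) = 2921/1382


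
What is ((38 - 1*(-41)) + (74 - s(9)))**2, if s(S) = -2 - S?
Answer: 26896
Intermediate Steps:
((38 - 1*(-41)) + (74 - s(9)))**2 = ((38 - 1*(-41)) + (74 - (-2 - 1*9)))**2 = ((38 + 41) + (74 - (-2 - 9)))**2 = (79 + (74 - 1*(-11)))**2 = (79 + (74 + 11))**2 = (79 + 85)**2 = 164**2 = 26896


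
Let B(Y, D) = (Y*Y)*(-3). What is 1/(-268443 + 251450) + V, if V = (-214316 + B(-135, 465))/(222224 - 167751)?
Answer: -4571018536/925659689 ≈ -4.9381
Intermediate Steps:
B(Y, D) = -3*Y² (B(Y, D) = Y²*(-3) = -3*Y²)
V = -268991/54473 (V = (-214316 - 3*(-135)²)/(222224 - 167751) = (-214316 - 3*18225)/54473 = (-214316 - 54675)*(1/54473) = -268991*1/54473 = -268991/54473 ≈ -4.9381)
1/(-268443 + 251450) + V = 1/(-268443 + 251450) - 268991/54473 = 1/(-16993) - 268991/54473 = -1/16993 - 268991/54473 = -4571018536/925659689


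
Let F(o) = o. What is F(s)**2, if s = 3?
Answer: 9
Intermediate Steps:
F(s)**2 = 3**2 = 9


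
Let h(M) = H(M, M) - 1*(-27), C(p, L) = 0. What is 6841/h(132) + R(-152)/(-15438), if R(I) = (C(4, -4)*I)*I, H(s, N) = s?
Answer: 6841/159 ≈ 43.025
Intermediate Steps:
R(I) = 0 (R(I) = (0*I)*I = 0*I = 0)
h(M) = 27 + M (h(M) = M - 1*(-27) = M + 27 = 27 + M)
6841/h(132) + R(-152)/(-15438) = 6841/(27 + 132) + 0/(-15438) = 6841/159 + 0*(-1/15438) = 6841*(1/159) + 0 = 6841/159 + 0 = 6841/159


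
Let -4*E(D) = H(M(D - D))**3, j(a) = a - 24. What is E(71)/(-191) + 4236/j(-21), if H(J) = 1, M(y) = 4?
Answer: -1078753/11460 ≈ -94.132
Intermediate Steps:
j(a) = -24 + a
E(D) = -1/4 (E(D) = -1/4*1**3 = -1/4*1 = -1/4)
E(71)/(-191) + 4236/j(-21) = -1/4/(-191) + 4236/(-24 - 21) = -1/4*(-1/191) + 4236/(-45) = 1/764 + 4236*(-1/45) = 1/764 - 1412/15 = -1078753/11460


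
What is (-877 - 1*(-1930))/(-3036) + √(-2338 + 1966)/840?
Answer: -351/1012 + I*√93/420 ≈ -0.34684 + 0.022961*I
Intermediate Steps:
(-877 - 1*(-1930))/(-3036) + √(-2338 + 1966)/840 = (-877 + 1930)*(-1/3036) + √(-372)*(1/840) = 1053*(-1/3036) + (2*I*√93)*(1/840) = -351/1012 + I*√93/420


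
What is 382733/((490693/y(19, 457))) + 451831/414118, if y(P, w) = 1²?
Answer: 380206933377/203204803774 ≈ 1.8711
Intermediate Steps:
y(P, w) = 1
382733/((490693/y(19, 457))) + 451831/414118 = 382733/((490693/1)) + 451831/414118 = 382733/((490693*1)) + 451831*(1/414118) = 382733/490693 + 451831/414118 = 380206933377/203204803774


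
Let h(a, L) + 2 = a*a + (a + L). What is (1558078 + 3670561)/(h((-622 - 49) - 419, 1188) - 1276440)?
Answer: -402203/6788 ≈ -59.252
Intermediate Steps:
h(a, L) = -2 + L + a + a**2 (h(a, L) = -2 + (a*a + (a + L)) = -2 + (a**2 + (L + a)) = -2 + (L + a + a**2) = -2 + L + a + a**2)
(1558078 + 3670561)/(h((-622 - 49) - 419, 1188) - 1276440) = (1558078 + 3670561)/((-2 + 1188 + ((-622 - 49) - 419) + ((-622 - 49) - 419)**2) - 1276440) = 5228639/((-2 + 1188 + (-671 - 419) + (-671 - 419)**2) - 1276440) = 5228639/((-2 + 1188 - 1090 + (-1090)**2) - 1276440) = 5228639/((-2 + 1188 - 1090 + 1188100) - 1276440) = 5228639/(1188196 - 1276440) = 5228639/(-88244) = 5228639*(-1/88244) = -402203/6788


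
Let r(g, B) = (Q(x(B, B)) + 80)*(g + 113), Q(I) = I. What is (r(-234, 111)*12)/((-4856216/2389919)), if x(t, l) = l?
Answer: 165700254027/1214054 ≈ 1.3649e+5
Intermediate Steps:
r(g, B) = (80 + B)*(113 + g) (r(g, B) = (B + 80)*(g + 113) = (80 + B)*(113 + g))
(r(-234, 111)*12)/((-4856216/2389919)) = ((9040 + 80*(-234) + 113*111 + 111*(-234))*12)/((-4856216/2389919)) = ((9040 - 18720 + 12543 - 25974)*12)/((-4856216*1/2389919)) = (-23111*12)/(-4856216/2389919) = -277332*(-2389919/4856216) = 165700254027/1214054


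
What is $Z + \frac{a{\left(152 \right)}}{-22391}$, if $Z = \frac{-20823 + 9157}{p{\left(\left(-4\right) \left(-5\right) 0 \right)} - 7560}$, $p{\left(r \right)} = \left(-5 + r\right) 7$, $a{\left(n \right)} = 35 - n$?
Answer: $\frac{262102021}{170059645} \approx 1.5412$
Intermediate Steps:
$p{\left(r \right)} = -35 + 7 r$
$Z = \frac{11666}{7595}$ ($Z = \frac{-20823 + 9157}{\left(-35 + 7 \left(-4\right) \left(-5\right) 0\right) - 7560} = - \frac{11666}{\left(-35 + 7 \cdot 20 \cdot 0\right) - 7560} = - \frac{11666}{\left(-35 + 7 \cdot 0\right) - 7560} = - \frac{11666}{\left(-35 + 0\right) - 7560} = - \frac{11666}{-35 - 7560} = - \frac{11666}{-7595} = \left(-11666\right) \left(- \frac{1}{7595}\right) = \frac{11666}{7595} \approx 1.536$)
$Z + \frac{a{\left(152 \right)}}{-22391} = \frac{11666}{7595} + \frac{35 - 152}{-22391} = \frac{11666}{7595} + \left(35 - 152\right) \left(- \frac{1}{22391}\right) = \frac{11666}{7595} - - \frac{117}{22391} = \frac{11666}{7595} + \frac{117}{22391} = \frac{262102021}{170059645}$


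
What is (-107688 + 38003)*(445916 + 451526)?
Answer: -62538245770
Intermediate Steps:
(-107688 + 38003)*(445916 + 451526) = -69685*897442 = -62538245770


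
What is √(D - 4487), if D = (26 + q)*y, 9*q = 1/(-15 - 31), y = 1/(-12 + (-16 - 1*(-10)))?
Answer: I*√769301401/414 ≈ 66.996*I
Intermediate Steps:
y = -1/18 (y = 1/(-12 + (-16 + 10)) = 1/(-12 - 6) = 1/(-18) = -1/18 ≈ -0.055556)
q = -1/414 (q = 1/(9*(-15 - 31)) = (⅑)/(-46) = (⅑)*(-1/46) = -1/414 ≈ -0.0024155)
D = -10763/7452 (D = (26 - 1/414)*(-1/18) = (10763/414)*(-1/18) = -10763/7452 ≈ -1.4443)
√(D - 4487) = √(-10763/7452 - 4487) = √(-33447887/7452) = I*√769301401/414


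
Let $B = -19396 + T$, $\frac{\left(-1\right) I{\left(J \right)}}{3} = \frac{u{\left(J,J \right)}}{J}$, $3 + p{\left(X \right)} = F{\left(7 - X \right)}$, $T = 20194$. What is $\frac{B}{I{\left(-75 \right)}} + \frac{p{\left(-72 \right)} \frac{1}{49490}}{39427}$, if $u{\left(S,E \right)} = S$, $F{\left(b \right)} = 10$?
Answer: $- \frac{74147204739}{278748890} \approx -266.0$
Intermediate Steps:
$p{\left(X \right)} = 7$ ($p{\left(X \right)} = -3 + 10 = 7$)
$I{\left(J \right)} = -3$ ($I{\left(J \right)} = - 3 \frac{J}{J} = \left(-3\right) 1 = -3$)
$B = 798$ ($B = -19396 + 20194 = 798$)
$\frac{B}{I{\left(-75 \right)}} + \frac{p{\left(-72 \right)} \frac{1}{49490}}{39427} = \frac{798}{-3} + \frac{7 \cdot \frac{1}{49490}}{39427} = 798 \left(- \frac{1}{3}\right) + 7 \cdot \frac{1}{49490} \cdot \frac{1}{39427} = -266 + \frac{1}{7070} \cdot \frac{1}{39427} = -266 + \frac{1}{278748890} = - \frac{74147204739}{278748890}$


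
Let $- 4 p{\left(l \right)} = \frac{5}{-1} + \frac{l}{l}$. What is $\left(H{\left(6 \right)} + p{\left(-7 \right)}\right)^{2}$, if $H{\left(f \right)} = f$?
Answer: $49$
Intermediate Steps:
$p{\left(l \right)} = 1$ ($p{\left(l \right)} = - \frac{\frac{5}{-1} + \frac{l}{l}}{4} = - \frac{5 \left(-1\right) + 1}{4} = - \frac{-5 + 1}{4} = \left(- \frac{1}{4}\right) \left(-4\right) = 1$)
$\left(H{\left(6 \right)} + p{\left(-7 \right)}\right)^{2} = \left(6 + 1\right)^{2} = 7^{2} = 49$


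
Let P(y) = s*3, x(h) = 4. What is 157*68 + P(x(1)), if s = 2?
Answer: 10682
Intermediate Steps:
P(y) = 6 (P(y) = 2*3 = 6)
157*68 + P(x(1)) = 157*68 + 6 = 10676 + 6 = 10682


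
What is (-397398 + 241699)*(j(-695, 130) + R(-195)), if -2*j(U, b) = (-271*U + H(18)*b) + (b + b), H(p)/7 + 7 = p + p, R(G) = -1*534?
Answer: 33640793037/2 ≈ 1.6820e+10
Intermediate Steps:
R(G) = -534
H(p) = -49 + 14*p (H(p) = -49 + 7*(p + p) = -49 + 7*(2*p) = -49 + 14*p)
j(U, b) = -205*b/2 + 271*U/2 (j(U, b) = -((-271*U + (-49 + 14*18)*b) + (b + b))/2 = -((-271*U + (-49 + 252)*b) + 2*b)/2 = -((-271*U + 203*b) + 2*b)/2 = -(-271*U + 205*b)/2 = -205*b/2 + 271*U/2)
(-397398 + 241699)*(j(-695, 130) + R(-195)) = (-397398 + 241699)*((-205/2*130 + (271/2)*(-695)) - 534) = -155699*((-13325 - 188345/2) - 534) = -155699*(-214995/2 - 534) = -155699*(-216063/2) = 33640793037/2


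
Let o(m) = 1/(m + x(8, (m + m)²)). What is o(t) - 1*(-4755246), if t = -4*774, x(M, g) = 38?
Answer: 14541542267/3058 ≈ 4.7552e+6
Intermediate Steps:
t = -3096
o(m) = 1/(38 + m) (o(m) = 1/(m + 38) = 1/(38 + m))
o(t) - 1*(-4755246) = 1/(38 - 3096) - 1*(-4755246) = 1/(-3058) + 4755246 = -1/3058 + 4755246 = 14541542267/3058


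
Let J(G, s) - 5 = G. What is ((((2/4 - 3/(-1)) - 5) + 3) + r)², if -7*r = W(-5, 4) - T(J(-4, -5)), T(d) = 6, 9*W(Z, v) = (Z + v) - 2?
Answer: 10201/1764 ≈ 5.7829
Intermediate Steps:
J(G, s) = 5 + G
W(Z, v) = -2/9 + Z/9 + v/9 (W(Z, v) = ((Z + v) - 2)/9 = (-2 + Z + v)/9 = -2/9 + Z/9 + v/9)
r = 19/21 (r = -((-2/9 + (⅑)*(-5) + (⅑)*4) - 1*6)/7 = -((-2/9 - 5/9 + 4/9) - 6)/7 = -(-⅓ - 6)/7 = -⅐*(-19/3) = 19/21 ≈ 0.90476)
((((2/4 - 3/(-1)) - 5) + 3) + r)² = ((((2/4 - 3/(-1)) - 5) + 3) + 19/21)² = ((((2*(¼) - 3*(-1)) - 5) + 3) + 19/21)² = ((((½ + 3) - 5) + 3) + 19/21)² = (((7/2 - 5) + 3) + 19/21)² = ((-3/2 + 3) + 19/21)² = (3/2 + 19/21)² = (101/42)² = 10201/1764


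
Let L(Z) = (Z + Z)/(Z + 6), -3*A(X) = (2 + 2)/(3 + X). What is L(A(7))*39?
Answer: -39/22 ≈ -1.7727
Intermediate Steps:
A(X) = -4/(3*(3 + X)) (A(X) = -(2 + 2)/(3*(3 + X)) = -4/(3*(3 + X)))
L(Z) = 2*Z/(6 + Z) (L(Z) = (2*Z)/(6 + Z) = 2*Z/(6 + Z))
L(A(7))*39 = (2*(-4/(9 + 3*7))/(6 - 4/(9 + 3*7)))*39 = (2*(-4/(9 + 21))/(6 - 4/(9 + 21)))*39 = (2*(-4/30)/(6 - 4/30))*39 = (2*(-4*1/30)/(6 - 4*1/30))*39 = (2*(-2/15)/(6 - 2/15))*39 = (2*(-2/15)/(88/15))*39 = (2*(-2/15)*(15/88))*39 = -1/22*39 = -39/22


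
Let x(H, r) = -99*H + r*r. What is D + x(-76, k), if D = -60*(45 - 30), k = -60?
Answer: 10224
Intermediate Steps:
x(H, r) = r² - 99*H (x(H, r) = -99*H + r² = r² - 99*H)
D = -900 (D = -60*15 = -900)
D + x(-76, k) = -900 + ((-60)² - 99*(-76)) = -900 + (3600 + 7524) = -900 + 11124 = 10224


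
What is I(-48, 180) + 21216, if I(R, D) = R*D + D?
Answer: 12756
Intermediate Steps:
I(R, D) = D + D*R (I(R, D) = D*R + D = D + D*R)
I(-48, 180) + 21216 = 180*(1 - 48) + 21216 = 180*(-47) + 21216 = -8460 + 21216 = 12756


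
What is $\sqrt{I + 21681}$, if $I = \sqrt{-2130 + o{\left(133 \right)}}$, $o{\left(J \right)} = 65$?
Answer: $\sqrt{21681 + i \sqrt{2065}} \approx 147.24 + 0.154 i$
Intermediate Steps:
$I = i \sqrt{2065}$ ($I = \sqrt{-2130 + 65} = \sqrt{-2065} = i \sqrt{2065} \approx 45.442 i$)
$\sqrt{I + 21681} = \sqrt{i \sqrt{2065} + 21681} = \sqrt{21681 + i \sqrt{2065}}$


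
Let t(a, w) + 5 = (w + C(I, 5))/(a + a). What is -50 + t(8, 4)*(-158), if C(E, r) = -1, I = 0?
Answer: 5683/8 ≈ 710.38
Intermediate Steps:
t(a, w) = -5 + (-1 + w)/(2*a) (t(a, w) = -5 + (w - 1)/(a + a) = -5 + (-1 + w)/((2*a)) = -5 + (-1 + w)*(1/(2*a)) = -5 + (-1 + w)/(2*a))
-50 + t(8, 4)*(-158) = -50 + ((1/2)*(-1 + 4 - 10*8)/8)*(-158) = -50 + ((1/2)*(1/8)*(-1 + 4 - 80))*(-158) = -50 + ((1/2)*(1/8)*(-77))*(-158) = -50 - 77/16*(-158) = -50 + 6083/8 = 5683/8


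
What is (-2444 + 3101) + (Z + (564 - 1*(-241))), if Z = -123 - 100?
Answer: 1239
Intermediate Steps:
Z = -223
(-2444 + 3101) + (Z + (564 - 1*(-241))) = (-2444 + 3101) + (-223 + (564 - 1*(-241))) = 657 + (-223 + (564 + 241)) = 657 + (-223 + 805) = 657 + 582 = 1239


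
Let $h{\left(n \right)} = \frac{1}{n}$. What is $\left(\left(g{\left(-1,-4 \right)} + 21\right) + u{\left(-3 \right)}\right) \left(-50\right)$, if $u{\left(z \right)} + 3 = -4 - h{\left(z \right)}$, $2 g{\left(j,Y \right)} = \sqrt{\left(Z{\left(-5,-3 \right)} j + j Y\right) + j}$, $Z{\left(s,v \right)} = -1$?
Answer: $- \frac{2300}{3} \approx -766.67$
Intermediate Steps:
$g{\left(j,Y \right)} = \frac{\sqrt{Y j}}{2}$ ($g{\left(j,Y \right)} = \frac{\sqrt{\left(- j + j Y\right) + j}}{2} = \frac{\sqrt{\left(- j + Y j\right) + j}}{2} = \frac{\sqrt{Y j}}{2}$)
$u{\left(z \right)} = -7 - \frac{1}{z}$ ($u{\left(z \right)} = -3 - \left(4 + \frac{1}{z}\right) = -7 - \frac{1}{z}$)
$\left(\left(g{\left(-1,-4 \right)} + 21\right) + u{\left(-3 \right)}\right) \left(-50\right) = \left(\left(\frac{\sqrt{\left(-4\right) \left(-1\right)}}{2} + 21\right) - \frac{20}{3}\right) \left(-50\right) = \left(\left(\frac{\sqrt{4}}{2} + 21\right) - \frac{20}{3}\right) \left(-50\right) = \left(\left(\frac{1}{2} \cdot 2 + 21\right) + \left(-7 + \frac{1}{3}\right)\right) \left(-50\right) = \left(\left(1 + 21\right) - \frac{20}{3}\right) \left(-50\right) = \left(22 - \frac{20}{3}\right) \left(-50\right) = \frac{46}{3} \left(-50\right) = - \frac{2300}{3}$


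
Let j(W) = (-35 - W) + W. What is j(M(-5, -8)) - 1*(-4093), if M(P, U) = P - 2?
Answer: 4058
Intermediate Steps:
M(P, U) = -2 + P
j(W) = -35
j(M(-5, -8)) - 1*(-4093) = -35 - 1*(-4093) = -35 + 4093 = 4058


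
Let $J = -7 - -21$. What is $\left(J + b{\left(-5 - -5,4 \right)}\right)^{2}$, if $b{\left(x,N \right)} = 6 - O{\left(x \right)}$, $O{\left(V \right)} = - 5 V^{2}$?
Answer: $400$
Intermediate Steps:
$b{\left(x,N \right)} = 6 + 5 x^{2}$ ($b{\left(x,N \right)} = 6 - - 5 x^{2} = 6 + 5 x^{2}$)
$J = 14$ ($J = -7 + 21 = 14$)
$\left(J + b{\left(-5 - -5,4 \right)}\right)^{2} = \left(14 + \left(6 + 5 \left(-5 - -5\right)^{2}\right)\right)^{2} = \left(14 + \left(6 + 5 \left(-5 + 5\right)^{2}\right)\right)^{2} = \left(14 + \left(6 + 5 \cdot 0^{2}\right)\right)^{2} = \left(14 + \left(6 + 5 \cdot 0\right)\right)^{2} = \left(14 + \left(6 + 0\right)\right)^{2} = \left(14 + 6\right)^{2} = 20^{2} = 400$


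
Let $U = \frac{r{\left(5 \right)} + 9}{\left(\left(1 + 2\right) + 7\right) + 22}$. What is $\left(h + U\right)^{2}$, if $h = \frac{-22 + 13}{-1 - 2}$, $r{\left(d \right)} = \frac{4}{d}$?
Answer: $\frac{279841}{25600} \approx 10.931$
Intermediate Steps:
$U = \frac{49}{160}$ ($U = \frac{\frac{4}{5} + 9}{\left(\left(1 + 2\right) + 7\right) + 22} = \frac{4 \cdot \frac{1}{5} + 9}{\left(3 + 7\right) + 22} = \frac{\frac{4}{5} + 9}{10 + 22} = \frac{49}{5 \cdot 32} = \frac{49}{5} \cdot \frac{1}{32} = \frac{49}{160} \approx 0.30625$)
$h = 3$ ($h = - \frac{9}{-3} = \left(-9\right) \left(- \frac{1}{3}\right) = 3$)
$\left(h + U\right)^{2} = \left(3 + \frac{49}{160}\right)^{2} = \left(\frac{529}{160}\right)^{2} = \frac{279841}{25600}$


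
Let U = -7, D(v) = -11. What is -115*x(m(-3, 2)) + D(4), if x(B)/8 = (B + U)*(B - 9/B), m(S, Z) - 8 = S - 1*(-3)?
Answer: -6336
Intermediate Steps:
m(S, Z) = 11 + S (m(S, Z) = 8 + (S - 1*(-3)) = 8 + (S + 3) = 8 + (3 + S) = 11 + S)
x(B) = 8*(-7 + B)*(B - 9/B) (x(B) = 8*((B - 7)*(B - 9/B)) = 8*((-7 + B)*(B - 9/B)) = 8*(-7 + B)*(B - 9/B))
-115*x(m(-3, 2)) + D(4) = -115*(-72 - 56*(11 - 3) + 8*(11 - 3)**2 + 504/(11 - 3)) - 11 = -115*(-72 - 56*8 + 8*8**2 + 504/8) - 11 = -115*(-72 - 448 + 8*64 + 504*(1/8)) - 11 = -115*(-72 - 448 + 512 + 63) - 11 = -115*55 - 11 = -6325 - 11 = -6336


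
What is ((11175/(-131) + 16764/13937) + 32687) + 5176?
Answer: 6270428070/165977 ≈ 37779.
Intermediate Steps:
((11175/(-131) + 16764/13937) + 32687) + 5176 = ((11175*(-1/131) + 16764*(1/13937)) + 32687) + 5176 = ((-11175/131 + 1524/1267) + 32687) + 5176 = (-13959081/165977 + 32687) + 5176 = 5411331118/165977 + 5176 = 6270428070/165977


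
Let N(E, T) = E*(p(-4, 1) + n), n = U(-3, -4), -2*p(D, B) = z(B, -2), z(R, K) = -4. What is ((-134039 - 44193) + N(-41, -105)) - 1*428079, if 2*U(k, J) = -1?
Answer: -1212745/2 ≈ -6.0637e+5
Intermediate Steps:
U(k, J) = -½ (U(k, J) = (½)*(-1) = -½)
p(D, B) = 2 (p(D, B) = -½*(-4) = 2)
n = -½ ≈ -0.50000
N(E, T) = 3*E/2 (N(E, T) = E*(2 - ½) = E*(3/2) = 3*E/2)
((-134039 - 44193) + N(-41, -105)) - 1*428079 = ((-134039 - 44193) + (3/2)*(-41)) - 1*428079 = (-178232 - 123/2) - 428079 = -356587/2 - 428079 = -1212745/2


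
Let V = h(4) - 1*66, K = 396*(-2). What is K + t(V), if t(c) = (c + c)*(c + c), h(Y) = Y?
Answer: 14584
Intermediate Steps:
K = -792
V = -62 (V = 4 - 1*66 = 4 - 66 = -62)
t(c) = 4*c² (t(c) = (2*c)*(2*c) = 4*c²)
K + t(V) = -792 + 4*(-62)² = -792 + 4*3844 = -792 + 15376 = 14584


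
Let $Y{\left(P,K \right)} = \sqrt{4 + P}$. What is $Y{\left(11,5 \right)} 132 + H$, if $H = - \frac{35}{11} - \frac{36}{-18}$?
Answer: $- \frac{13}{11} + 132 \sqrt{15} \approx 510.05$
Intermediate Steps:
$H = - \frac{13}{11}$ ($H = \left(-35\right) \frac{1}{11} - -2 = - \frac{35}{11} + 2 = - \frac{13}{11} \approx -1.1818$)
$Y{\left(11,5 \right)} 132 + H = \sqrt{4 + 11} \cdot 132 - \frac{13}{11} = \sqrt{15} \cdot 132 - \frac{13}{11} = 132 \sqrt{15} - \frac{13}{11} = - \frac{13}{11} + 132 \sqrt{15}$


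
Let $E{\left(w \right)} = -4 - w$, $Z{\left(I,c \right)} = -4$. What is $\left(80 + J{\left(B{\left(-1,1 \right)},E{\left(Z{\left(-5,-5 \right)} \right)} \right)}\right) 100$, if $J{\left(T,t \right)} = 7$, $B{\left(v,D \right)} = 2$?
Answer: $8700$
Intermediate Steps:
$\left(80 + J{\left(B{\left(-1,1 \right)},E{\left(Z{\left(-5,-5 \right)} \right)} \right)}\right) 100 = \left(80 + 7\right) 100 = 87 \cdot 100 = 8700$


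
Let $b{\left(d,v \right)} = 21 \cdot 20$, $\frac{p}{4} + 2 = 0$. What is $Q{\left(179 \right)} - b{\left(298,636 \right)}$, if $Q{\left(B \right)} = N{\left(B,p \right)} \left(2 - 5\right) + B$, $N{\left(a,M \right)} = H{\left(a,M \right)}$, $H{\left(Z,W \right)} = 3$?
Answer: $-250$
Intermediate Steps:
$p = -8$ ($p = -8 + 4 \cdot 0 = -8 + 0 = -8$)
$b{\left(d,v \right)} = 420$
$N{\left(a,M \right)} = 3$
$Q{\left(B \right)} = -9 + B$ ($Q{\left(B \right)} = 3 \left(2 - 5\right) + B = 3 \left(-3\right) + B = -9 + B$)
$Q{\left(179 \right)} - b{\left(298,636 \right)} = \left(-9 + 179\right) - 420 = 170 - 420 = -250$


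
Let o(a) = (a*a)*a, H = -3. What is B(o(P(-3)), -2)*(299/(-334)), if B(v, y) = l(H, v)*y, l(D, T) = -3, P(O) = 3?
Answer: -897/167 ≈ -5.3713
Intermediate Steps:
o(a) = a**3 (o(a) = a**2*a = a**3)
B(v, y) = -3*y
B(o(P(-3)), -2)*(299/(-334)) = (-3*(-2))*(299/(-334)) = 6*(299*(-1/334)) = 6*(-299/334) = -897/167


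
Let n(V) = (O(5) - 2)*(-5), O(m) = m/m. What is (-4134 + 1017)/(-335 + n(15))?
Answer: 1039/110 ≈ 9.4454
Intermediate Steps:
O(m) = 1
n(V) = 5 (n(V) = (1 - 2)*(-5) = -1*(-5) = 5)
(-4134 + 1017)/(-335 + n(15)) = (-4134 + 1017)/(-335 + 5) = -3117/(-330) = -3117*(-1/330) = 1039/110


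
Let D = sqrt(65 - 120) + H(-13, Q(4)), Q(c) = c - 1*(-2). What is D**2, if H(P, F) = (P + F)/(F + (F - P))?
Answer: (-7 + 25*I*sqrt(55))**2/625 ≈ -54.922 - 4.1531*I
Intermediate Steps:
Q(c) = 2 + c (Q(c) = c + 2 = 2 + c)
H(P, F) = (F + P)/(-P + 2*F)
D = -7/25 + I*sqrt(55) (D = sqrt(65 - 120) + ((2 + 4) - 13)/(-1*(-13) + 2*(2 + 4)) = sqrt(-55) + (6 - 13)/(13 + 2*6) = I*sqrt(55) - 7/(13 + 12) = I*sqrt(55) - 7/25 = -7/25 + I*sqrt(55) ≈ -0.28 + 7.4162*I)
D**2 = (-7/25 + I*sqrt(55))**2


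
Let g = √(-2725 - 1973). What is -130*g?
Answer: -1170*I*√58 ≈ -8910.5*I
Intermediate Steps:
g = 9*I*√58 (g = √(-4698) = 9*I*√58 ≈ 68.542*I)
-130*g = -1170*I*√58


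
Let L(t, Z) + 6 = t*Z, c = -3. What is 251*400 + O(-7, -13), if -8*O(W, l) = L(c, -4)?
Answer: 401597/4 ≈ 1.0040e+5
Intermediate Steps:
L(t, Z) = -6 + Z*t (L(t, Z) = -6 + t*Z = -6 + Z*t)
O(W, l) = -¾ (O(W, l) = -(-6 - 4*(-3))/8 = -(-6 + 12)/8 = -⅛*6 = -¾)
251*400 + O(-7, -13) = 251*400 - ¾ = 100400 - ¾ = 401597/4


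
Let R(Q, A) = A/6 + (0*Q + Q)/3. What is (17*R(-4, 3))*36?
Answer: -510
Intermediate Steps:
R(Q, A) = Q/3 + A/6 (R(Q, A) = A*(1/6) + (0 + Q)*(1/3) = A/6 + Q*(1/3) = A/6 + Q/3 = Q/3 + A/6)
(17*R(-4, 3))*36 = (17*((1/3)*(-4) + (1/6)*3))*36 = (17*(-4/3 + 1/2))*36 = (17*(-5/6))*36 = -85/6*36 = -510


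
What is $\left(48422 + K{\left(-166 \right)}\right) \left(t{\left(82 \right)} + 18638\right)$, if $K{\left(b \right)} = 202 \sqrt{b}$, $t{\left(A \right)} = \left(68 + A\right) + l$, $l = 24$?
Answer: $910914664 + 3800024 i \sqrt{166} \approx 9.1091 \cdot 10^{8} + 4.896 \cdot 10^{7} i$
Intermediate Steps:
$t{\left(A \right)} = 92 + A$ ($t{\left(A \right)} = \left(68 + A\right) + 24 = 92 + A$)
$\left(48422 + K{\left(-166 \right)}\right) \left(t{\left(82 \right)} + 18638\right) = \left(48422 + 202 \sqrt{-166}\right) \left(\left(92 + 82\right) + 18638\right) = \left(48422 + 202 i \sqrt{166}\right) \left(174 + 18638\right) = \left(48422 + 202 i \sqrt{166}\right) 18812 = 910914664 + 3800024 i \sqrt{166}$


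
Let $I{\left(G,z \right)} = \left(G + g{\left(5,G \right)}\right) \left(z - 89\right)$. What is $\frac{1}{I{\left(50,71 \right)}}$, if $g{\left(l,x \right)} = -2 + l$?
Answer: $- \frac{1}{954} \approx -0.0010482$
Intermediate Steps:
$I{\left(G,z \right)} = \left(-89 + z\right) \left(3 + G\right)$ ($I{\left(G,z \right)} = \left(G + \left(-2 + 5\right)\right) \left(z - 89\right) = \left(G + 3\right) \left(-89 + z\right) = \left(3 + G\right) \left(-89 + z\right) = \left(-89 + z\right) \left(3 + G\right)$)
$\frac{1}{I{\left(50,71 \right)}} = \frac{1}{-267 - 4450 + 3 \cdot 71 + 50 \cdot 71} = \frac{1}{-267 - 4450 + 213 + 3550} = \frac{1}{-954} = - \frac{1}{954}$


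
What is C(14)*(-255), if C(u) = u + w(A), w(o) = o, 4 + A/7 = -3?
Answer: 8925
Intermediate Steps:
A = -49 (A = -28 + 7*(-3) = -28 - 21 = -49)
C(u) = -49 + u (C(u) = u - 49 = -49 + u)
C(14)*(-255) = (-49 + 14)*(-255) = -35*(-255) = 8925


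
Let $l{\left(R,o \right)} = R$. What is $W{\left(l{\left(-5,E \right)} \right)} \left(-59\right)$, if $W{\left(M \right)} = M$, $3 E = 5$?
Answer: $295$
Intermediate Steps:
$E = \frac{5}{3}$ ($E = \frac{1}{3} \cdot 5 = \frac{5}{3} \approx 1.6667$)
$W{\left(l{\left(-5,E \right)} \right)} \left(-59\right) = \left(-5\right) \left(-59\right) = 295$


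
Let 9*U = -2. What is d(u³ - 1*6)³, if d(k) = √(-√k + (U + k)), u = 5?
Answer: (1069 - 9*√119)^(3/2)/27 ≈ 1120.3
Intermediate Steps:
U = -2/9 (U = (⅑)*(-2) = -2/9 ≈ -0.22222)
d(k) = √(-2/9 + k - √k) (d(k) = √(-√k + (-2/9 + k)) = √(-2/9 + k - √k))
d(u³ - 1*6)³ = (√(-2 - 9*√(5³ - 1*6) + 9*(5³ - 1*6))/3)³ = (√(-2 - 9*√(125 - 6) + 9*(125 - 6))/3)³ = (√(-2 - 9*√119 + 9*119)/3)³ = (√(-2 - 9*√119 + 1071)/3)³ = (√(1069 - 9*√119)/3)³ = (1069 - 9*√119)^(3/2)/27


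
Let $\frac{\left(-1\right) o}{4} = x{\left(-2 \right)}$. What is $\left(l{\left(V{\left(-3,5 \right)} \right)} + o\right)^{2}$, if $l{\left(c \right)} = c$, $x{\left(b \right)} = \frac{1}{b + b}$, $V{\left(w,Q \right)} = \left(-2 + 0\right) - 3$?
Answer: $16$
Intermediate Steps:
$V{\left(w,Q \right)} = -5$ ($V{\left(w,Q \right)} = -2 - 3 = -5$)
$x{\left(b \right)} = \frac{1}{2 b}$
$o = 1$ ($o = - 4 \frac{1}{2 \left(-2\right)} = - 4 \cdot \frac{1}{2} \left(- \frac{1}{2}\right) = \left(-4\right) \left(- \frac{1}{4}\right) = 1$)
$\left(l{\left(V{\left(-3,5 \right)} \right)} + o\right)^{2} = \left(-5 + 1\right)^{2} = \left(-4\right)^{2} = 16$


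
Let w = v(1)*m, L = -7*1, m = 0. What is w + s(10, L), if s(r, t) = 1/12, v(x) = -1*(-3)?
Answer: 1/12 ≈ 0.083333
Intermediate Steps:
v(x) = 3
L = -7
s(r, t) = 1/12
w = 0 (w = 3*0 = 0)
w + s(10, L) = 0 + 1/12 = 1/12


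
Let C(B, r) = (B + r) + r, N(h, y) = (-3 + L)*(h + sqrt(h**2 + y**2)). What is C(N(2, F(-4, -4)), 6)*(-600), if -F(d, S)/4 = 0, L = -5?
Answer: 12000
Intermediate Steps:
F(d, S) = 0 (F(d, S) = -4*0 = 0)
N(h, y) = -8*h - 8*sqrt(h**2 + y**2) (N(h, y) = (-3 - 5)*(h + sqrt(h**2 + y**2)) = -8*(h + sqrt(h**2 + y**2)) = -8*h - 8*sqrt(h**2 + y**2))
C(B, r) = B + 2*r
C(N(2, F(-4, -4)), 6)*(-600) = ((-8*2 - 8*sqrt(2**2 + 0**2)) + 2*6)*(-600) = ((-16 - 8*sqrt(4 + 0)) + 12)*(-600) = ((-16 - 8*sqrt(4)) + 12)*(-600) = ((-16 - 8*2) + 12)*(-600) = ((-16 - 16) + 12)*(-600) = (-32 + 12)*(-600) = -20*(-600) = 12000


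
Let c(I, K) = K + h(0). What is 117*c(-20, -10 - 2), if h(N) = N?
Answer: -1404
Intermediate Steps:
c(I, K) = K (c(I, K) = K + 0 = K)
117*c(-20, -10 - 2) = 117*(-10 - 2) = 117*(-12) = -1404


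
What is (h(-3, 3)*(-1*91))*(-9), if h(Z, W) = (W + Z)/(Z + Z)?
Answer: 0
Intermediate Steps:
h(Z, W) = (W + Z)/(2*Z) (h(Z, W) = (W + Z)/((2*Z)) = (W + Z)*(1/(2*Z)) = (W + Z)/(2*Z))
(h(-3, 3)*(-1*91))*(-9) = (((1/2)*(3 - 3)/(-3))*(-1*91))*(-9) = (((1/2)*(-1/3)*0)*(-91))*(-9) = (0*(-91))*(-9) = 0*(-9) = 0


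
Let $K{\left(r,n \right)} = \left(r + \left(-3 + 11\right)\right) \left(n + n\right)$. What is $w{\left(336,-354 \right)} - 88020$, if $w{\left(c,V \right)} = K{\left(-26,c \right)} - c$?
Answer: $-100452$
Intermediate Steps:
$K{\left(r,n \right)} = 2 n \left(8 + r\right)$ ($K{\left(r,n \right)} = \left(r + 8\right) 2 n = \left(8 + r\right) 2 n = 2 n \left(8 + r\right)$)
$w{\left(c,V \right)} = - 37 c$ ($w{\left(c,V \right)} = 2 c \left(8 - 26\right) - c = 2 c \left(-18\right) - c = - 36 c - c = - 37 c$)
$w{\left(336,-354 \right)} - 88020 = \left(-37\right) 336 - 88020 = -12432 - 88020 = -100452$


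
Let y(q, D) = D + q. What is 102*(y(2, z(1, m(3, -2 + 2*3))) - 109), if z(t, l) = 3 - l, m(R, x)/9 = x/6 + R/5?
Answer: -58854/5 ≈ -11771.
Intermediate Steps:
m(R, x) = 3*x/2 + 9*R/5 (m(R, x) = 9*(x/6 + R/5) = 9*(R/5 + x/6) = 3*x/2 + 9*R/5)
102*(y(2, z(1, m(3, -2 + 2*3))) - 109) = 102*(((3 - (3*(-2 + 2*3)/2 + (9/5)*3)) + 2) - 109) = 102*(((3 - (3*(-2 + 6)/2 + 27/5)) + 2) - 109) = 102*(((3 - ((3/2)*4 + 27/5)) + 2) - 109) = 102*(((3 - (6 + 27/5)) + 2) - 109) = 102*(((3 - 1*57/5) + 2) - 109) = 102*(((3 - 57/5) + 2) - 109) = 102*((-42/5 + 2) - 109) = 102*(-32/5 - 109) = 102*(-577/5) = -58854/5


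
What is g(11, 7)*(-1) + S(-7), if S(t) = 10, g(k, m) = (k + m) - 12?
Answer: 4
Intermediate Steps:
g(k, m) = -12 + k + m
g(11, 7)*(-1) + S(-7) = (-12 + 11 + 7)*(-1) + 10 = 6*(-1) + 10 = -6 + 10 = 4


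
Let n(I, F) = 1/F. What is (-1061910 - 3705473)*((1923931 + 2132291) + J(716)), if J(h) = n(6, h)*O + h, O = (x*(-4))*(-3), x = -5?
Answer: -3462034856821721/179 ≈ -1.9341e+13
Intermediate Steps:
O = -60 (O = -5*(-4)*(-3) = 20*(-3) = -60)
J(h) = h - 60/h (J(h) = -60/h + h = h - 60/h)
(-1061910 - 3705473)*((1923931 + 2132291) + J(716)) = (-1061910 - 3705473)*((1923931 + 2132291) + (716 - 60/716)) = -4767383*(4056222 + (716 - 60*1/716)) = -4767383*(4056222 + (716 - 15/179)) = -4767383*(4056222 + 128149/179) = -4767383*726191887/179 = -3462034856821721/179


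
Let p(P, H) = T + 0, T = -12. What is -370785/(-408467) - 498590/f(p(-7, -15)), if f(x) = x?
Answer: 101831005475/2450802 ≈ 41550.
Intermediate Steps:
p(P, H) = -12 (p(P, H) = -12 + 0 = -12)
-370785/(-408467) - 498590/f(p(-7, -15)) = -370785/(-408467) - 498590/(-12) = -370785*(-1/408467) - 498590*(-1/12) = 370785/408467 + 249295/6 = 101831005475/2450802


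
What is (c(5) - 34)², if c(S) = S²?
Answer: 81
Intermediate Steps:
(c(5) - 34)² = (5² - 34)² = (25 - 34)² = (-9)² = 81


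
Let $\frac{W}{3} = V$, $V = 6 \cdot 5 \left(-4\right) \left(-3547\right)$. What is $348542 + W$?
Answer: $1625462$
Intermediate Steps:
$V = 425640$ ($V = 30 \left(-4\right) \left(-3547\right) = \left(-120\right) \left(-3547\right) = 425640$)
$W = 1276920$ ($W = 3 \cdot 425640 = 1276920$)
$348542 + W = 348542 + 1276920 = 1625462$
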